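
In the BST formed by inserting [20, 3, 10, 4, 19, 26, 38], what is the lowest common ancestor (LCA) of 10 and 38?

Tree insertion order: [20, 3, 10, 4, 19, 26, 38]
Tree (level-order array): [20, 3, 26, None, 10, None, 38, 4, 19]
In a BST, the LCA of p=10, q=38 is the first node v on the
root-to-leaf path with p <= v <= q (go left if both < v, right if both > v).
Walk from root:
  at 20: 10 <= 20 <= 38, this is the LCA
LCA = 20


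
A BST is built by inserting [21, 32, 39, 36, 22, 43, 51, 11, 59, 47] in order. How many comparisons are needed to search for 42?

Search path for 42: 21 -> 32 -> 39 -> 43
Found: False
Comparisons: 4


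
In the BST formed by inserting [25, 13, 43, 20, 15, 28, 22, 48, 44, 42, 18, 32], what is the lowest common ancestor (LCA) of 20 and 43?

Tree insertion order: [25, 13, 43, 20, 15, 28, 22, 48, 44, 42, 18, 32]
Tree (level-order array): [25, 13, 43, None, 20, 28, 48, 15, 22, None, 42, 44, None, None, 18, None, None, 32]
In a BST, the LCA of p=20, q=43 is the first node v on the
root-to-leaf path with p <= v <= q (go left if both < v, right if both > v).
Walk from root:
  at 25: 20 <= 25 <= 43, this is the LCA
LCA = 25


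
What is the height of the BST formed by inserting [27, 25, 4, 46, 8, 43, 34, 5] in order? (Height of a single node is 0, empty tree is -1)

Insertion order: [27, 25, 4, 46, 8, 43, 34, 5]
Tree (level-order array): [27, 25, 46, 4, None, 43, None, None, 8, 34, None, 5]
Compute height bottom-up (empty subtree = -1):
  height(5) = 1 + max(-1, -1) = 0
  height(8) = 1 + max(0, -1) = 1
  height(4) = 1 + max(-1, 1) = 2
  height(25) = 1 + max(2, -1) = 3
  height(34) = 1 + max(-1, -1) = 0
  height(43) = 1 + max(0, -1) = 1
  height(46) = 1 + max(1, -1) = 2
  height(27) = 1 + max(3, 2) = 4
Height = 4


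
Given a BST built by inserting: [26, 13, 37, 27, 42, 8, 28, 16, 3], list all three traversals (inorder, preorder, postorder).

Tree insertion order: [26, 13, 37, 27, 42, 8, 28, 16, 3]
Tree (level-order array): [26, 13, 37, 8, 16, 27, 42, 3, None, None, None, None, 28]
Inorder (L, root, R): [3, 8, 13, 16, 26, 27, 28, 37, 42]
Preorder (root, L, R): [26, 13, 8, 3, 16, 37, 27, 28, 42]
Postorder (L, R, root): [3, 8, 16, 13, 28, 27, 42, 37, 26]


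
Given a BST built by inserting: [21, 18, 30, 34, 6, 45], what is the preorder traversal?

Tree insertion order: [21, 18, 30, 34, 6, 45]
Tree (level-order array): [21, 18, 30, 6, None, None, 34, None, None, None, 45]
Preorder traversal: [21, 18, 6, 30, 34, 45]


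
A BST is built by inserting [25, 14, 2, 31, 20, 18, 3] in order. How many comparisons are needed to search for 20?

Search path for 20: 25 -> 14 -> 20
Found: True
Comparisons: 3


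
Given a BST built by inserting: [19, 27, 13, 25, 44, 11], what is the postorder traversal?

Tree insertion order: [19, 27, 13, 25, 44, 11]
Tree (level-order array): [19, 13, 27, 11, None, 25, 44]
Postorder traversal: [11, 13, 25, 44, 27, 19]


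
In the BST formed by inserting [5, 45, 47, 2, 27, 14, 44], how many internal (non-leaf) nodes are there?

Tree built from: [5, 45, 47, 2, 27, 14, 44]
Tree (level-order array): [5, 2, 45, None, None, 27, 47, 14, 44]
Rule: An internal node has at least one child.
Per-node child counts:
  node 5: 2 child(ren)
  node 2: 0 child(ren)
  node 45: 2 child(ren)
  node 27: 2 child(ren)
  node 14: 0 child(ren)
  node 44: 0 child(ren)
  node 47: 0 child(ren)
Matching nodes: [5, 45, 27]
Count of internal (non-leaf) nodes: 3


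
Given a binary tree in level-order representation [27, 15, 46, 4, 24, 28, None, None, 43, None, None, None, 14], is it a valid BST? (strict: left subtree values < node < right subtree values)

Level-order array: [27, 15, 46, 4, 24, 28, None, None, 43, None, None, None, 14]
Validate using subtree bounds (lo, hi): at each node, require lo < value < hi,
then recurse left with hi=value and right with lo=value.
Preorder trace (stopping at first violation):
  at node 27 with bounds (-inf, +inf): OK
  at node 15 with bounds (-inf, 27): OK
  at node 4 with bounds (-inf, 15): OK
  at node 43 with bounds (4, 15): VIOLATION
Node 43 violates its bound: not (4 < 43 < 15).
Result: Not a valid BST


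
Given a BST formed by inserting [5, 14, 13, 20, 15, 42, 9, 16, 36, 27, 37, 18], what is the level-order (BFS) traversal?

Tree insertion order: [5, 14, 13, 20, 15, 42, 9, 16, 36, 27, 37, 18]
Tree (level-order array): [5, None, 14, 13, 20, 9, None, 15, 42, None, None, None, 16, 36, None, None, 18, 27, 37]
BFS from the root, enqueuing left then right child of each popped node:
  queue [5] -> pop 5, enqueue [14], visited so far: [5]
  queue [14] -> pop 14, enqueue [13, 20], visited so far: [5, 14]
  queue [13, 20] -> pop 13, enqueue [9], visited so far: [5, 14, 13]
  queue [20, 9] -> pop 20, enqueue [15, 42], visited so far: [5, 14, 13, 20]
  queue [9, 15, 42] -> pop 9, enqueue [none], visited so far: [5, 14, 13, 20, 9]
  queue [15, 42] -> pop 15, enqueue [16], visited so far: [5, 14, 13, 20, 9, 15]
  queue [42, 16] -> pop 42, enqueue [36], visited so far: [5, 14, 13, 20, 9, 15, 42]
  queue [16, 36] -> pop 16, enqueue [18], visited so far: [5, 14, 13, 20, 9, 15, 42, 16]
  queue [36, 18] -> pop 36, enqueue [27, 37], visited so far: [5, 14, 13, 20, 9, 15, 42, 16, 36]
  queue [18, 27, 37] -> pop 18, enqueue [none], visited so far: [5, 14, 13, 20, 9, 15, 42, 16, 36, 18]
  queue [27, 37] -> pop 27, enqueue [none], visited so far: [5, 14, 13, 20, 9, 15, 42, 16, 36, 18, 27]
  queue [37] -> pop 37, enqueue [none], visited so far: [5, 14, 13, 20, 9, 15, 42, 16, 36, 18, 27, 37]
Result: [5, 14, 13, 20, 9, 15, 42, 16, 36, 18, 27, 37]


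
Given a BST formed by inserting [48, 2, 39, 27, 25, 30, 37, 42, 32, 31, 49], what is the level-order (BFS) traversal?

Tree insertion order: [48, 2, 39, 27, 25, 30, 37, 42, 32, 31, 49]
Tree (level-order array): [48, 2, 49, None, 39, None, None, 27, 42, 25, 30, None, None, None, None, None, 37, 32, None, 31]
BFS from the root, enqueuing left then right child of each popped node:
  queue [48] -> pop 48, enqueue [2, 49], visited so far: [48]
  queue [2, 49] -> pop 2, enqueue [39], visited so far: [48, 2]
  queue [49, 39] -> pop 49, enqueue [none], visited so far: [48, 2, 49]
  queue [39] -> pop 39, enqueue [27, 42], visited so far: [48, 2, 49, 39]
  queue [27, 42] -> pop 27, enqueue [25, 30], visited so far: [48, 2, 49, 39, 27]
  queue [42, 25, 30] -> pop 42, enqueue [none], visited so far: [48, 2, 49, 39, 27, 42]
  queue [25, 30] -> pop 25, enqueue [none], visited so far: [48, 2, 49, 39, 27, 42, 25]
  queue [30] -> pop 30, enqueue [37], visited so far: [48, 2, 49, 39, 27, 42, 25, 30]
  queue [37] -> pop 37, enqueue [32], visited so far: [48, 2, 49, 39, 27, 42, 25, 30, 37]
  queue [32] -> pop 32, enqueue [31], visited so far: [48, 2, 49, 39, 27, 42, 25, 30, 37, 32]
  queue [31] -> pop 31, enqueue [none], visited so far: [48, 2, 49, 39, 27, 42, 25, 30, 37, 32, 31]
Result: [48, 2, 49, 39, 27, 42, 25, 30, 37, 32, 31]


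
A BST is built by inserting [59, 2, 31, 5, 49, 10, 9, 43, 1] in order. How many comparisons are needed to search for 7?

Search path for 7: 59 -> 2 -> 31 -> 5 -> 10 -> 9
Found: False
Comparisons: 6


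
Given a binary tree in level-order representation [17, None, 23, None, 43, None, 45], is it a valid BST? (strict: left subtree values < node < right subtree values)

Level-order array: [17, None, 23, None, 43, None, 45]
Validate using subtree bounds (lo, hi): at each node, require lo < value < hi,
then recurse left with hi=value and right with lo=value.
Preorder trace (stopping at first violation):
  at node 17 with bounds (-inf, +inf): OK
  at node 23 with bounds (17, +inf): OK
  at node 43 with bounds (23, +inf): OK
  at node 45 with bounds (43, +inf): OK
No violation found at any node.
Result: Valid BST


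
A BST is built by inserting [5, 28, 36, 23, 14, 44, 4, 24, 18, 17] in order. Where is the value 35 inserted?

Starting tree (level order): [5, 4, 28, None, None, 23, 36, 14, 24, None, 44, None, 18, None, None, None, None, 17]
Insertion path: 5 -> 28 -> 36
Result: insert 35 as left child of 36
Final tree (level order): [5, 4, 28, None, None, 23, 36, 14, 24, 35, 44, None, 18, None, None, None, None, None, None, 17]


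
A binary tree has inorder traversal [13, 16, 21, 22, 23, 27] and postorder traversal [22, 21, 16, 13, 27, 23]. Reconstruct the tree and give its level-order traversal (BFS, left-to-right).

Inorder:   [13, 16, 21, 22, 23, 27]
Postorder: [22, 21, 16, 13, 27, 23]
Algorithm: postorder visits root last, so walk postorder right-to-left;
each value is the root of the current inorder slice — split it at that
value, recurse on the right subtree first, then the left.
Recursive splits:
  root=23; inorder splits into left=[13, 16, 21, 22], right=[27]
  root=27; inorder splits into left=[], right=[]
  root=13; inorder splits into left=[], right=[16, 21, 22]
  root=16; inorder splits into left=[], right=[21, 22]
  root=21; inorder splits into left=[], right=[22]
  root=22; inorder splits into left=[], right=[]
Reconstructed level-order: [23, 13, 27, 16, 21, 22]


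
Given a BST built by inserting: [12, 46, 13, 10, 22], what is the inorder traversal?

Tree insertion order: [12, 46, 13, 10, 22]
Tree (level-order array): [12, 10, 46, None, None, 13, None, None, 22]
Inorder traversal: [10, 12, 13, 22, 46]


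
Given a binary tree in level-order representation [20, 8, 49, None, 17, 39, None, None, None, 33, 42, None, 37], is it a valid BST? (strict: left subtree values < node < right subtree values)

Level-order array: [20, 8, 49, None, 17, 39, None, None, None, 33, 42, None, 37]
Validate using subtree bounds (lo, hi): at each node, require lo < value < hi,
then recurse left with hi=value and right with lo=value.
Preorder trace (stopping at first violation):
  at node 20 with bounds (-inf, +inf): OK
  at node 8 with bounds (-inf, 20): OK
  at node 17 with bounds (8, 20): OK
  at node 49 with bounds (20, +inf): OK
  at node 39 with bounds (20, 49): OK
  at node 33 with bounds (20, 39): OK
  at node 37 with bounds (33, 39): OK
  at node 42 with bounds (39, 49): OK
No violation found at any node.
Result: Valid BST


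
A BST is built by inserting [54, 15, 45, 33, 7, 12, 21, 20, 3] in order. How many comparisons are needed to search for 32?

Search path for 32: 54 -> 15 -> 45 -> 33 -> 21
Found: False
Comparisons: 5


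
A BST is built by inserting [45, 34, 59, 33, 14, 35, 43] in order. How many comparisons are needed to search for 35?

Search path for 35: 45 -> 34 -> 35
Found: True
Comparisons: 3


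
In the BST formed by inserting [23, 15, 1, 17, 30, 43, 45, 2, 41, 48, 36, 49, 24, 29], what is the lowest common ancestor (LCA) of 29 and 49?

Tree insertion order: [23, 15, 1, 17, 30, 43, 45, 2, 41, 48, 36, 49, 24, 29]
Tree (level-order array): [23, 15, 30, 1, 17, 24, 43, None, 2, None, None, None, 29, 41, 45, None, None, None, None, 36, None, None, 48, None, None, None, 49]
In a BST, the LCA of p=29, q=49 is the first node v on the
root-to-leaf path with p <= v <= q (go left if both < v, right if both > v).
Walk from root:
  at 23: both 29 and 49 > 23, go right
  at 30: 29 <= 30 <= 49, this is the LCA
LCA = 30


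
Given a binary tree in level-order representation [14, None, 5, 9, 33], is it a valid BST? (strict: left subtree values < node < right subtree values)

Level-order array: [14, None, 5, 9, 33]
Validate using subtree bounds (lo, hi): at each node, require lo < value < hi,
then recurse left with hi=value and right with lo=value.
Preorder trace (stopping at first violation):
  at node 14 with bounds (-inf, +inf): OK
  at node 5 with bounds (14, +inf): VIOLATION
Node 5 violates its bound: not (14 < 5 < +inf).
Result: Not a valid BST


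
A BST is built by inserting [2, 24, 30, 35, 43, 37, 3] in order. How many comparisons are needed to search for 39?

Search path for 39: 2 -> 24 -> 30 -> 35 -> 43 -> 37
Found: False
Comparisons: 6


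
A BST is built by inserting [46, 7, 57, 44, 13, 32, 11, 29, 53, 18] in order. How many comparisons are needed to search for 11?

Search path for 11: 46 -> 7 -> 44 -> 13 -> 11
Found: True
Comparisons: 5


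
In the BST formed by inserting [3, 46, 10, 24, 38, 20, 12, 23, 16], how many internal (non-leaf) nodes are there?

Tree built from: [3, 46, 10, 24, 38, 20, 12, 23, 16]
Tree (level-order array): [3, None, 46, 10, None, None, 24, 20, 38, 12, 23, None, None, None, 16]
Rule: An internal node has at least one child.
Per-node child counts:
  node 3: 1 child(ren)
  node 46: 1 child(ren)
  node 10: 1 child(ren)
  node 24: 2 child(ren)
  node 20: 2 child(ren)
  node 12: 1 child(ren)
  node 16: 0 child(ren)
  node 23: 0 child(ren)
  node 38: 0 child(ren)
Matching nodes: [3, 46, 10, 24, 20, 12]
Count of internal (non-leaf) nodes: 6


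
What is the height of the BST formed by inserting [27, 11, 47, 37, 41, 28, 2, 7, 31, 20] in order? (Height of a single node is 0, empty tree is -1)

Insertion order: [27, 11, 47, 37, 41, 28, 2, 7, 31, 20]
Tree (level-order array): [27, 11, 47, 2, 20, 37, None, None, 7, None, None, 28, 41, None, None, None, 31]
Compute height bottom-up (empty subtree = -1):
  height(7) = 1 + max(-1, -1) = 0
  height(2) = 1 + max(-1, 0) = 1
  height(20) = 1 + max(-1, -1) = 0
  height(11) = 1 + max(1, 0) = 2
  height(31) = 1 + max(-1, -1) = 0
  height(28) = 1 + max(-1, 0) = 1
  height(41) = 1 + max(-1, -1) = 0
  height(37) = 1 + max(1, 0) = 2
  height(47) = 1 + max(2, -1) = 3
  height(27) = 1 + max(2, 3) = 4
Height = 4


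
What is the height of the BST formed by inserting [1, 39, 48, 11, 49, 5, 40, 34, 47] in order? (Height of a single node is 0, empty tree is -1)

Insertion order: [1, 39, 48, 11, 49, 5, 40, 34, 47]
Tree (level-order array): [1, None, 39, 11, 48, 5, 34, 40, 49, None, None, None, None, None, 47]
Compute height bottom-up (empty subtree = -1):
  height(5) = 1 + max(-1, -1) = 0
  height(34) = 1 + max(-1, -1) = 0
  height(11) = 1 + max(0, 0) = 1
  height(47) = 1 + max(-1, -1) = 0
  height(40) = 1 + max(-1, 0) = 1
  height(49) = 1 + max(-1, -1) = 0
  height(48) = 1 + max(1, 0) = 2
  height(39) = 1 + max(1, 2) = 3
  height(1) = 1 + max(-1, 3) = 4
Height = 4


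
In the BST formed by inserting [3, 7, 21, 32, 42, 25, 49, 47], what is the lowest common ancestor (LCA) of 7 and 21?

Tree insertion order: [3, 7, 21, 32, 42, 25, 49, 47]
Tree (level-order array): [3, None, 7, None, 21, None, 32, 25, 42, None, None, None, 49, 47]
In a BST, the LCA of p=7, q=21 is the first node v on the
root-to-leaf path with p <= v <= q (go left if both < v, right if both > v).
Walk from root:
  at 3: both 7 and 21 > 3, go right
  at 7: 7 <= 7 <= 21, this is the LCA
LCA = 7


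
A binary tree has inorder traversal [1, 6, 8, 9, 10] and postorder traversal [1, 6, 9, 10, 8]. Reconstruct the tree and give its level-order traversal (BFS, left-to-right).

Inorder:   [1, 6, 8, 9, 10]
Postorder: [1, 6, 9, 10, 8]
Algorithm: postorder visits root last, so walk postorder right-to-left;
each value is the root of the current inorder slice — split it at that
value, recurse on the right subtree first, then the left.
Recursive splits:
  root=8; inorder splits into left=[1, 6], right=[9, 10]
  root=10; inorder splits into left=[9], right=[]
  root=9; inorder splits into left=[], right=[]
  root=6; inorder splits into left=[1], right=[]
  root=1; inorder splits into left=[], right=[]
Reconstructed level-order: [8, 6, 10, 1, 9]


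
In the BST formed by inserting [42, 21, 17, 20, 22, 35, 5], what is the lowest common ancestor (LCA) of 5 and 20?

Tree insertion order: [42, 21, 17, 20, 22, 35, 5]
Tree (level-order array): [42, 21, None, 17, 22, 5, 20, None, 35]
In a BST, the LCA of p=5, q=20 is the first node v on the
root-to-leaf path with p <= v <= q (go left if both < v, right if both > v).
Walk from root:
  at 42: both 5 and 20 < 42, go left
  at 21: both 5 and 20 < 21, go left
  at 17: 5 <= 17 <= 20, this is the LCA
LCA = 17


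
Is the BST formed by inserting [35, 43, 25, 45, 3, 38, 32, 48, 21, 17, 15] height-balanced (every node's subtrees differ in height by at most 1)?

Tree (level-order array): [35, 25, 43, 3, 32, 38, 45, None, 21, None, None, None, None, None, 48, 17, None, None, None, 15]
Definition: a tree is height-balanced if, at every node, |h(left) - h(right)| <= 1 (empty subtree has height -1).
Bottom-up per-node check:
  node 15: h_left=-1, h_right=-1, diff=0 [OK], height=0
  node 17: h_left=0, h_right=-1, diff=1 [OK], height=1
  node 21: h_left=1, h_right=-1, diff=2 [FAIL (|1--1|=2 > 1)], height=2
  node 3: h_left=-1, h_right=2, diff=3 [FAIL (|-1-2|=3 > 1)], height=3
  node 32: h_left=-1, h_right=-1, diff=0 [OK], height=0
  node 25: h_left=3, h_right=0, diff=3 [FAIL (|3-0|=3 > 1)], height=4
  node 38: h_left=-1, h_right=-1, diff=0 [OK], height=0
  node 48: h_left=-1, h_right=-1, diff=0 [OK], height=0
  node 45: h_left=-1, h_right=0, diff=1 [OK], height=1
  node 43: h_left=0, h_right=1, diff=1 [OK], height=2
  node 35: h_left=4, h_right=2, diff=2 [FAIL (|4-2|=2 > 1)], height=5
Node 21 violates the condition: |1 - -1| = 2 > 1.
Result: Not balanced


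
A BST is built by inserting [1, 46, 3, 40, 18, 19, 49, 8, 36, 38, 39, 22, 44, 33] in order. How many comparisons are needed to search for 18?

Search path for 18: 1 -> 46 -> 3 -> 40 -> 18
Found: True
Comparisons: 5


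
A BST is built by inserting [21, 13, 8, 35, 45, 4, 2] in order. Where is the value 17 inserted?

Starting tree (level order): [21, 13, 35, 8, None, None, 45, 4, None, None, None, 2]
Insertion path: 21 -> 13
Result: insert 17 as right child of 13
Final tree (level order): [21, 13, 35, 8, 17, None, 45, 4, None, None, None, None, None, 2]


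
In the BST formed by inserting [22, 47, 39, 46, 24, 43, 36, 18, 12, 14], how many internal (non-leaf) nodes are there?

Tree built from: [22, 47, 39, 46, 24, 43, 36, 18, 12, 14]
Tree (level-order array): [22, 18, 47, 12, None, 39, None, None, 14, 24, 46, None, None, None, 36, 43]
Rule: An internal node has at least one child.
Per-node child counts:
  node 22: 2 child(ren)
  node 18: 1 child(ren)
  node 12: 1 child(ren)
  node 14: 0 child(ren)
  node 47: 1 child(ren)
  node 39: 2 child(ren)
  node 24: 1 child(ren)
  node 36: 0 child(ren)
  node 46: 1 child(ren)
  node 43: 0 child(ren)
Matching nodes: [22, 18, 12, 47, 39, 24, 46]
Count of internal (non-leaf) nodes: 7


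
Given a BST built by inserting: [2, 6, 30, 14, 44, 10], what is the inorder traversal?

Tree insertion order: [2, 6, 30, 14, 44, 10]
Tree (level-order array): [2, None, 6, None, 30, 14, 44, 10]
Inorder traversal: [2, 6, 10, 14, 30, 44]


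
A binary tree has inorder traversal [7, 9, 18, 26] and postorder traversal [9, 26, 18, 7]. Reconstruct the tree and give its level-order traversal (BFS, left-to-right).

Inorder:   [7, 9, 18, 26]
Postorder: [9, 26, 18, 7]
Algorithm: postorder visits root last, so walk postorder right-to-left;
each value is the root of the current inorder slice — split it at that
value, recurse on the right subtree first, then the left.
Recursive splits:
  root=7; inorder splits into left=[], right=[9, 18, 26]
  root=18; inorder splits into left=[9], right=[26]
  root=26; inorder splits into left=[], right=[]
  root=9; inorder splits into left=[], right=[]
Reconstructed level-order: [7, 18, 9, 26]


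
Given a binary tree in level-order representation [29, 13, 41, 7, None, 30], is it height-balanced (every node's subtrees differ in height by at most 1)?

Tree (level-order array): [29, 13, 41, 7, None, 30]
Definition: a tree is height-balanced if, at every node, |h(left) - h(right)| <= 1 (empty subtree has height -1).
Bottom-up per-node check:
  node 7: h_left=-1, h_right=-1, diff=0 [OK], height=0
  node 13: h_left=0, h_right=-1, diff=1 [OK], height=1
  node 30: h_left=-1, h_right=-1, diff=0 [OK], height=0
  node 41: h_left=0, h_right=-1, diff=1 [OK], height=1
  node 29: h_left=1, h_right=1, diff=0 [OK], height=2
All nodes satisfy the balance condition.
Result: Balanced


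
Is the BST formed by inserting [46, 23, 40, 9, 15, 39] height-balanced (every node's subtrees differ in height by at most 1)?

Tree (level-order array): [46, 23, None, 9, 40, None, 15, 39]
Definition: a tree is height-balanced if, at every node, |h(left) - h(right)| <= 1 (empty subtree has height -1).
Bottom-up per-node check:
  node 15: h_left=-1, h_right=-1, diff=0 [OK], height=0
  node 9: h_left=-1, h_right=0, diff=1 [OK], height=1
  node 39: h_left=-1, h_right=-1, diff=0 [OK], height=0
  node 40: h_left=0, h_right=-1, diff=1 [OK], height=1
  node 23: h_left=1, h_right=1, diff=0 [OK], height=2
  node 46: h_left=2, h_right=-1, diff=3 [FAIL (|2--1|=3 > 1)], height=3
Node 46 violates the condition: |2 - -1| = 3 > 1.
Result: Not balanced


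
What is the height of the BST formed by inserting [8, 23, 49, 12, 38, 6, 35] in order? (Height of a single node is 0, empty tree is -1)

Insertion order: [8, 23, 49, 12, 38, 6, 35]
Tree (level-order array): [8, 6, 23, None, None, 12, 49, None, None, 38, None, 35]
Compute height bottom-up (empty subtree = -1):
  height(6) = 1 + max(-1, -1) = 0
  height(12) = 1 + max(-1, -1) = 0
  height(35) = 1 + max(-1, -1) = 0
  height(38) = 1 + max(0, -1) = 1
  height(49) = 1 + max(1, -1) = 2
  height(23) = 1 + max(0, 2) = 3
  height(8) = 1 + max(0, 3) = 4
Height = 4


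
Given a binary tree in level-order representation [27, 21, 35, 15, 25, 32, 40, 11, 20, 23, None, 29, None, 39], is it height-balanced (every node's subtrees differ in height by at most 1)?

Tree (level-order array): [27, 21, 35, 15, 25, 32, 40, 11, 20, 23, None, 29, None, 39]
Definition: a tree is height-balanced if, at every node, |h(left) - h(right)| <= 1 (empty subtree has height -1).
Bottom-up per-node check:
  node 11: h_left=-1, h_right=-1, diff=0 [OK], height=0
  node 20: h_left=-1, h_right=-1, diff=0 [OK], height=0
  node 15: h_left=0, h_right=0, diff=0 [OK], height=1
  node 23: h_left=-1, h_right=-1, diff=0 [OK], height=0
  node 25: h_left=0, h_right=-1, diff=1 [OK], height=1
  node 21: h_left=1, h_right=1, diff=0 [OK], height=2
  node 29: h_left=-1, h_right=-1, diff=0 [OK], height=0
  node 32: h_left=0, h_right=-1, diff=1 [OK], height=1
  node 39: h_left=-1, h_right=-1, diff=0 [OK], height=0
  node 40: h_left=0, h_right=-1, diff=1 [OK], height=1
  node 35: h_left=1, h_right=1, diff=0 [OK], height=2
  node 27: h_left=2, h_right=2, diff=0 [OK], height=3
All nodes satisfy the balance condition.
Result: Balanced


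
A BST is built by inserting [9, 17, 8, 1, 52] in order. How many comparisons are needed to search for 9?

Search path for 9: 9
Found: True
Comparisons: 1


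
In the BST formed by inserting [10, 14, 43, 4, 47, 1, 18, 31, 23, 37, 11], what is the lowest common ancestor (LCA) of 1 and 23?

Tree insertion order: [10, 14, 43, 4, 47, 1, 18, 31, 23, 37, 11]
Tree (level-order array): [10, 4, 14, 1, None, 11, 43, None, None, None, None, 18, 47, None, 31, None, None, 23, 37]
In a BST, the LCA of p=1, q=23 is the first node v on the
root-to-leaf path with p <= v <= q (go left if both < v, right if both > v).
Walk from root:
  at 10: 1 <= 10 <= 23, this is the LCA
LCA = 10


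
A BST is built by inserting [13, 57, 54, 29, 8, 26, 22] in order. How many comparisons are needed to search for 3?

Search path for 3: 13 -> 8
Found: False
Comparisons: 2


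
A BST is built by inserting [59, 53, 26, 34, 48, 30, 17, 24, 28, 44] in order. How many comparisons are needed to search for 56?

Search path for 56: 59 -> 53
Found: False
Comparisons: 2


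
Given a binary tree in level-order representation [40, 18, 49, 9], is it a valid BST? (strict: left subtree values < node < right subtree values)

Level-order array: [40, 18, 49, 9]
Validate using subtree bounds (lo, hi): at each node, require lo < value < hi,
then recurse left with hi=value and right with lo=value.
Preorder trace (stopping at first violation):
  at node 40 with bounds (-inf, +inf): OK
  at node 18 with bounds (-inf, 40): OK
  at node 9 with bounds (-inf, 18): OK
  at node 49 with bounds (40, +inf): OK
No violation found at any node.
Result: Valid BST


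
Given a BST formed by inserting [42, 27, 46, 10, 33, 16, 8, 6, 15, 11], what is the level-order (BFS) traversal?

Tree insertion order: [42, 27, 46, 10, 33, 16, 8, 6, 15, 11]
Tree (level-order array): [42, 27, 46, 10, 33, None, None, 8, 16, None, None, 6, None, 15, None, None, None, 11]
BFS from the root, enqueuing left then right child of each popped node:
  queue [42] -> pop 42, enqueue [27, 46], visited so far: [42]
  queue [27, 46] -> pop 27, enqueue [10, 33], visited so far: [42, 27]
  queue [46, 10, 33] -> pop 46, enqueue [none], visited so far: [42, 27, 46]
  queue [10, 33] -> pop 10, enqueue [8, 16], visited so far: [42, 27, 46, 10]
  queue [33, 8, 16] -> pop 33, enqueue [none], visited so far: [42, 27, 46, 10, 33]
  queue [8, 16] -> pop 8, enqueue [6], visited so far: [42, 27, 46, 10, 33, 8]
  queue [16, 6] -> pop 16, enqueue [15], visited so far: [42, 27, 46, 10, 33, 8, 16]
  queue [6, 15] -> pop 6, enqueue [none], visited so far: [42, 27, 46, 10, 33, 8, 16, 6]
  queue [15] -> pop 15, enqueue [11], visited so far: [42, 27, 46, 10, 33, 8, 16, 6, 15]
  queue [11] -> pop 11, enqueue [none], visited so far: [42, 27, 46, 10, 33, 8, 16, 6, 15, 11]
Result: [42, 27, 46, 10, 33, 8, 16, 6, 15, 11]


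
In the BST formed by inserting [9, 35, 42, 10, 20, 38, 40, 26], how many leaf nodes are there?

Tree built from: [9, 35, 42, 10, 20, 38, 40, 26]
Tree (level-order array): [9, None, 35, 10, 42, None, 20, 38, None, None, 26, None, 40]
Rule: A leaf has 0 children.
Per-node child counts:
  node 9: 1 child(ren)
  node 35: 2 child(ren)
  node 10: 1 child(ren)
  node 20: 1 child(ren)
  node 26: 0 child(ren)
  node 42: 1 child(ren)
  node 38: 1 child(ren)
  node 40: 0 child(ren)
Matching nodes: [26, 40]
Count of leaf nodes: 2


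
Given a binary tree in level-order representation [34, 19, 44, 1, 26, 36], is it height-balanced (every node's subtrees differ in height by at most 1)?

Tree (level-order array): [34, 19, 44, 1, 26, 36]
Definition: a tree is height-balanced if, at every node, |h(left) - h(right)| <= 1 (empty subtree has height -1).
Bottom-up per-node check:
  node 1: h_left=-1, h_right=-1, diff=0 [OK], height=0
  node 26: h_left=-1, h_right=-1, diff=0 [OK], height=0
  node 19: h_left=0, h_right=0, diff=0 [OK], height=1
  node 36: h_left=-1, h_right=-1, diff=0 [OK], height=0
  node 44: h_left=0, h_right=-1, diff=1 [OK], height=1
  node 34: h_left=1, h_right=1, diff=0 [OK], height=2
All nodes satisfy the balance condition.
Result: Balanced


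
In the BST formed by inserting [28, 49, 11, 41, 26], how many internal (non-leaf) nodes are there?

Tree built from: [28, 49, 11, 41, 26]
Tree (level-order array): [28, 11, 49, None, 26, 41]
Rule: An internal node has at least one child.
Per-node child counts:
  node 28: 2 child(ren)
  node 11: 1 child(ren)
  node 26: 0 child(ren)
  node 49: 1 child(ren)
  node 41: 0 child(ren)
Matching nodes: [28, 11, 49]
Count of internal (non-leaf) nodes: 3


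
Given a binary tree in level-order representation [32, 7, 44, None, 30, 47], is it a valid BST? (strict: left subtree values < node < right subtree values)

Level-order array: [32, 7, 44, None, 30, 47]
Validate using subtree bounds (lo, hi): at each node, require lo < value < hi,
then recurse left with hi=value and right with lo=value.
Preorder trace (stopping at first violation):
  at node 32 with bounds (-inf, +inf): OK
  at node 7 with bounds (-inf, 32): OK
  at node 30 with bounds (7, 32): OK
  at node 44 with bounds (32, +inf): OK
  at node 47 with bounds (32, 44): VIOLATION
Node 47 violates its bound: not (32 < 47 < 44).
Result: Not a valid BST


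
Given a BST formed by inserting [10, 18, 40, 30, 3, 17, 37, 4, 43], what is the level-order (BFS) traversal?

Tree insertion order: [10, 18, 40, 30, 3, 17, 37, 4, 43]
Tree (level-order array): [10, 3, 18, None, 4, 17, 40, None, None, None, None, 30, 43, None, 37]
BFS from the root, enqueuing left then right child of each popped node:
  queue [10] -> pop 10, enqueue [3, 18], visited so far: [10]
  queue [3, 18] -> pop 3, enqueue [4], visited so far: [10, 3]
  queue [18, 4] -> pop 18, enqueue [17, 40], visited so far: [10, 3, 18]
  queue [4, 17, 40] -> pop 4, enqueue [none], visited so far: [10, 3, 18, 4]
  queue [17, 40] -> pop 17, enqueue [none], visited so far: [10, 3, 18, 4, 17]
  queue [40] -> pop 40, enqueue [30, 43], visited so far: [10, 3, 18, 4, 17, 40]
  queue [30, 43] -> pop 30, enqueue [37], visited so far: [10, 3, 18, 4, 17, 40, 30]
  queue [43, 37] -> pop 43, enqueue [none], visited so far: [10, 3, 18, 4, 17, 40, 30, 43]
  queue [37] -> pop 37, enqueue [none], visited so far: [10, 3, 18, 4, 17, 40, 30, 43, 37]
Result: [10, 3, 18, 4, 17, 40, 30, 43, 37]


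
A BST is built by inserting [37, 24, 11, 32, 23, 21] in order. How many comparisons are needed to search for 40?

Search path for 40: 37
Found: False
Comparisons: 1


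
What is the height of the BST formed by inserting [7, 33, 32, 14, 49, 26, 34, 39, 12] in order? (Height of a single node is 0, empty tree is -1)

Insertion order: [7, 33, 32, 14, 49, 26, 34, 39, 12]
Tree (level-order array): [7, None, 33, 32, 49, 14, None, 34, None, 12, 26, None, 39]
Compute height bottom-up (empty subtree = -1):
  height(12) = 1 + max(-1, -1) = 0
  height(26) = 1 + max(-1, -1) = 0
  height(14) = 1 + max(0, 0) = 1
  height(32) = 1 + max(1, -1) = 2
  height(39) = 1 + max(-1, -1) = 0
  height(34) = 1 + max(-1, 0) = 1
  height(49) = 1 + max(1, -1) = 2
  height(33) = 1 + max(2, 2) = 3
  height(7) = 1 + max(-1, 3) = 4
Height = 4


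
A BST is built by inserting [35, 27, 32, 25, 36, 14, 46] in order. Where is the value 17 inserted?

Starting tree (level order): [35, 27, 36, 25, 32, None, 46, 14]
Insertion path: 35 -> 27 -> 25 -> 14
Result: insert 17 as right child of 14
Final tree (level order): [35, 27, 36, 25, 32, None, 46, 14, None, None, None, None, None, None, 17]


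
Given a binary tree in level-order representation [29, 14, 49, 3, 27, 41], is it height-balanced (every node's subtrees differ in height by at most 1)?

Tree (level-order array): [29, 14, 49, 3, 27, 41]
Definition: a tree is height-balanced if, at every node, |h(left) - h(right)| <= 1 (empty subtree has height -1).
Bottom-up per-node check:
  node 3: h_left=-1, h_right=-1, diff=0 [OK], height=0
  node 27: h_left=-1, h_right=-1, diff=0 [OK], height=0
  node 14: h_left=0, h_right=0, diff=0 [OK], height=1
  node 41: h_left=-1, h_right=-1, diff=0 [OK], height=0
  node 49: h_left=0, h_right=-1, diff=1 [OK], height=1
  node 29: h_left=1, h_right=1, diff=0 [OK], height=2
All nodes satisfy the balance condition.
Result: Balanced


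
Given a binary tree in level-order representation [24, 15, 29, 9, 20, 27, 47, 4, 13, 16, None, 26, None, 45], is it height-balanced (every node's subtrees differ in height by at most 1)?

Tree (level-order array): [24, 15, 29, 9, 20, 27, 47, 4, 13, 16, None, 26, None, 45]
Definition: a tree is height-balanced if, at every node, |h(left) - h(right)| <= 1 (empty subtree has height -1).
Bottom-up per-node check:
  node 4: h_left=-1, h_right=-1, diff=0 [OK], height=0
  node 13: h_left=-1, h_right=-1, diff=0 [OK], height=0
  node 9: h_left=0, h_right=0, diff=0 [OK], height=1
  node 16: h_left=-1, h_right=-1, diff=0 [OK], height=0
  node 20: h_left=0, h_right=-1, diff=1 [OK], height=1
  node 15: h_left=1, h_right=1, diff=0 [OK], height=2
  node 26: h_left=-1, h_right=-1, diff=0 [OK], height=0
  node 27: h_left=0, h_right=-1, diff=1 [OK], height=1
  node 45: h_left=-1, h_right=-1, diff=0 [OK], height=0
  node 47: h_left=0, h_right=-1, diff=1 [OK], height=1
  node 29: h_left=1, h_right=1, diff=0 [OK], height=2
  node 24: h_left=2, h_right=2, diff=0 [OK], height=3
All nodes satisfy the balance condition.
Result: Balanced


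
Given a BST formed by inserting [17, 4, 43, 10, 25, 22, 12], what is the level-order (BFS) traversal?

Tree insertion order: [17, 4, 43, 10, 25, 22, 12]
Tree (level-order array): [17, 4, 43, None, 10, 25, None, None, 12, 22]
BFS from the root, enqueuing left then right child of each popped node:
  queue [17] -> pop 17, enqueue [4, 43], visited so far: [17]
  queue [4, 43] -> pop 4, enqueue [10], visited so far: [17, 4]
  queue [43, 10] -> pop 43, enqueue [25], visited so far: [17, 4, 43]
  queue [10, 25] -> pop 10, enqueue [12], visited so far: [17, 4, 43, 10]
  queue [25, 12] -> pop 25, enqueue [22], visited so far: [17, 4, 43, 10, 25]
  queue [12, 22] -> pop 12, enqueue [none], visited so far: [17, 4, 43, 10, 25, 12]
  queue [22] -> pop 22, enqueue [none], visited so far: [17, 4, 43, 10, 25, 12, 22]
Result: [17, 4, 43, 10, 25, 12, 22]


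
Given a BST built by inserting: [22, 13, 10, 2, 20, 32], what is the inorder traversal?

Tree insertion order: [22, 13, 10, 2, 20, 32]
Tree (level-order array): [22, 13, 32, 10, 20, None, None, 2]
Inorder traversal: [2, 10, 13, 20, 22, 32]


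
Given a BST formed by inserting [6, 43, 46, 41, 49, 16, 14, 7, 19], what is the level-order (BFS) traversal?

Tree insertion order: [6, 43, 46, 41, 49, 16, 14, 7, 19]
Tree (level-order array): [6, None, 43, 41, 46, 16, None, None, 49, 14, 19, None, None, 7]
BFS from the root, enqueuing left then right child of each popped node:
  queue [6] -> pop 6, enqueue [43], visited so far: [6]
  queue [43] -> pop 43, enqueue [41, 46], visited so far: [6, 43]
  queue [41, 46] -> pop 41, enqueue [16], visited so far: [6, 43, 41]
  queue [46, 16] -> pop 46, enqueue [49], visited so far: [6, 43, 41, 46]
  queue [16, 49] -> pop 16, enqueue [14, 19], visited so far: [6, 43, 41, 46, 16]
  queue [49, 14, 19] -> pop 49, enqueue [none], visited so far: [6, 43, 41, 46, 16, 49]
  queue [14, 19] -> pop 14, enqueue [7], visited so far: [6, 43, 41, 46, 16, 49, 14]
  queue [19, 7] -> pop 19, enqueue [none], visited so far: [6, 43, 41, 46, 16, 49, 14, 19]
  queue [7] -> pop 7, enqueue [none], visited so far: [6, 43, 41, 46, 16, 49, 14, 19, 7]
Result: [6, 43, 41, 46, 16, 49, 14, 19, 7]


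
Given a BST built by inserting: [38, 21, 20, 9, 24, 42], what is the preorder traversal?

Tree insertion order: [38, 21, 20, 9, 24, 42]
Tree (level-order array): [38, 21, 42, 20, 24, None, None, 9]
Preorder traversal: [38, 21, 20, 9, 24, 42]


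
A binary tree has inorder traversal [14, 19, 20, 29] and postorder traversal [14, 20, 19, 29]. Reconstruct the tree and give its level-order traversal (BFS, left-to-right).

Inorder:   [14, 19, 20, 29]
Postorder: [14, 20, 19, 29]
Algorithm: postorder visits root last, so walk postorder right-to-left;
each value is the root of the current inorder slice — split it at that
value, recurse on the right subtree first, then the left.
Recursive splits:
  root=29; inorder splits into left=[14, 19, 20], right=[]
  root=19; inorder splits into left=[14], right=[20]
  root=20; inorder splits into left=[], right=[]
  root=14; inorder splits into left=[], right=[]
Reconstructed level-order: [29, 19, 14, 20]


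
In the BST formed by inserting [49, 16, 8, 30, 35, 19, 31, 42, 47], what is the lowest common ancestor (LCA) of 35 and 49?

Tree insertion order: [49, 16, 8, 30, 35, 19, 31, 42, 47]
Tree (level-order array): [49, 16, None, 8, 30, None, None, 19, 35, None, None, 31, 42, None, None, None, 47]
In a BST, the LCA of p=35, q=49 is the first node v on the
root-to-leaf path with p <= v <= q (go left if both < v, right if both > v).
Walk from root:
  at 49: 35 <= 49 <= 49, this is the LCA
LCA = 49


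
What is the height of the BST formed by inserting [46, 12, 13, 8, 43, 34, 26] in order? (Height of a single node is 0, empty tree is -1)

Insertion order: [46, 12, 13, 8, 43, 34, 26]
Tree (level-order array): [46, 12, None, 8, 13, None, None, None, 43, 34, None, 26]
Compute height bottom-up (empty subtree = -1):
  height(8) = 1 + max(-1, -1) = 0
  height(26) = 1 + max(-1, -1) = 0
  height(34) = 1 + max(0, -1) = 1
  height(43) = 1 + max(1, -1) = 2
  height(13) = 1 + max(-1, 2) = 3
  height(12) = 1 + max(0, 3) = 4
  height(46) = 1 + max(4, -1) = 5
Height = 5


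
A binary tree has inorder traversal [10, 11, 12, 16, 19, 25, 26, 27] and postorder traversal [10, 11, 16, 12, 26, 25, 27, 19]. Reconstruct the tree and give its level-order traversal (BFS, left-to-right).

Inorder:   [10, 11, 12, 16, 19, 25, 26, 27]
Postorder: [10, 11, 16, 12, 26, 25, 27, 19]
Algorithm: postorder visits root last, so walk postorder right-to-left;
each value is the root of the current inorder slice — split it at that
value, recurse on the right subtree first, then the left.
Recursive splits:
  root=19; inorder splits into left=[10, 11, 12, 16], right=[25, 26, 27]
  root=27; inorder splits into left=[25, 26], right=[]
  root=25; inorder splits into left=[], right=[26]
  root=26; inorder splits into left=[], right=[]
  root=12; inorder splits into left=[10, 11], right=[16]
  root=16; inorder splits into left=[], right=[]
  root=11; inorder splits into left=[10], right=[]
  root=10; inorder splits into left=[], right=[]
Reconstructed level-order: [19, 12, 27, 11, 16, 25, 10, 26]


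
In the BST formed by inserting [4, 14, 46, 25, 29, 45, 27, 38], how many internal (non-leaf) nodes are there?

Tree built from: [4, 14, 46, 25, 29, 45, 27, 38]
Tree (level-order array): [4, None, 14, None, 46, 25, None, None, 29, 27, 45, None, None, 38]
Rule: An internal node has at least one child.
Per-node child counts:
  node 4: 1 child(ren)
  node 14: 1 child(ren)
  node 46: 1 child(ren)
  node 25: 1 child(ren)
  node 29: 2 child(ren)
  node 27: 0 child(ren)
  node 45: 1 child(ren)
  node 38: 0 child(ren)
Matching nodes: [4, 14, 46, 25, 29, 45]
Count of internal (non-leaf) nodes: 6


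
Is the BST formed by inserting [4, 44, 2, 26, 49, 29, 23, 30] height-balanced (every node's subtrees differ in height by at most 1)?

Tree (level-order array): [4, 2, 44, None, None, 26, 49, 23, 29, None, None, None, None, None, 30]
Definition: a tree is height-balanced if, at every node, |h(left) - h(right)| <= 1 (empty subtree has height -1).
Bottom-up per-node check:
  node 2: h_left=-1, h_right=-1, diff=0 [OK], height=0
  node 23: h_left=-1, h_right=-1, diff=0 [OK], height=0
  node 30: h_left=-1, h_right=-1, diff=0 [OK], height=0
  node 29: h_left=-1, h_right=0, diff=1 [OK], height=1
  node 26: h_left=0, h_right=1, diff=1 [OK], height=2
  node 49: h_left=-1, h_right=-1, diff=0 [OK], height=0
  node 44: h_left=2, h_right=0, diff=2 [FAIL (|2-0|=2 > 1)], height=3
  node 4: h_left=0, h_right=3, diff=3 [FAIL (|0-3|=3 > 1)], height=4
Node 44 violates the condition: |2 - 0| = 2 > 1.
Result: Not balanced


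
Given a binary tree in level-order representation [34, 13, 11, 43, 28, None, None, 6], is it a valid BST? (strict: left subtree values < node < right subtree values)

Level-order array: [34, 13, 11, 43, 28, None, None, 6]
Validate using subtree bounds (lo, hi): at each node, require lo < value < hi,
then recurse left with hi=value and right with lo=value.
Preorder trace (stopping at first violation):
  at node 34 with bounds (-inf, +inf): OK
  at node 13 with bounds (-inf, 34): OK
  at node 43 with bounds (-inf, 13): VIOLATION
Node 43 violates its bound: not (-inf < 43 < 13).
Result: Not a valid BST


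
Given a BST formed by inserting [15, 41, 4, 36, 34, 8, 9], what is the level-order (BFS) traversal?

Tree insertion order: [15, 41, 4, 36, 34, 8, 9]
Tree (level-order array): [15, 4, 41, None, 8, 36, None, None, 9, 34]
BFS from the root, enqueuing left then right child of each popped node:
  queue [15] -> pop 15, enqueue [4, 41], visited so far: [15]
  queue [4, 41] -> pop 4, enqueue [8], visited so far: [15, 4]
  queue [41, 8] -> pop 41, enqueue [36], visited so far: [15, 4, 41]
  queue [8, 36] -> pop 8, enqueue [9], visited so far: [15, 4, 41, 8]
  queue [36, 9] -> pop 36, enqueue [34], visited so far: [15, 4, 41, 8, 36]
  queue [9, 34] -> pop 9, enqueue [none], visited so far: [15, 4, 41, 8, 36, 9]
  queue [34] -> pop 34, enqueue [none], visited so far: [15, 4, 41, 8, 36, 9, 34]
Result: [15, 4, 41, 8, 36, 9, 34]


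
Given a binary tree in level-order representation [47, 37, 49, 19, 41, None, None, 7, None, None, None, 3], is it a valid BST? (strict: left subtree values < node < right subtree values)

Level-order array: [47, 37, 49, 19, 41, None, None, 7, None, None, None, 3]
Validate using subtree bounds (lo, hi): at each node, require lo < value < hi,
then recurse left with hi=value and right with lo=value.
Preorder trace (stopping at first violation):
  at node 47 with bounds (-inf, +inf): OK
  at node 37 with bounds (-inf, 47): OK
  at node 19 with bounds (-inf, 37): OK
  at node 7 with bounds (-inf, 19): OK
  at node 3 with bounds (-inf, 7): OK
  at node 41 with bounds (37, 47): OK
  at node 49 with bounds (47, +inf): OK
No violation found at any node.
Result: Valid BST
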